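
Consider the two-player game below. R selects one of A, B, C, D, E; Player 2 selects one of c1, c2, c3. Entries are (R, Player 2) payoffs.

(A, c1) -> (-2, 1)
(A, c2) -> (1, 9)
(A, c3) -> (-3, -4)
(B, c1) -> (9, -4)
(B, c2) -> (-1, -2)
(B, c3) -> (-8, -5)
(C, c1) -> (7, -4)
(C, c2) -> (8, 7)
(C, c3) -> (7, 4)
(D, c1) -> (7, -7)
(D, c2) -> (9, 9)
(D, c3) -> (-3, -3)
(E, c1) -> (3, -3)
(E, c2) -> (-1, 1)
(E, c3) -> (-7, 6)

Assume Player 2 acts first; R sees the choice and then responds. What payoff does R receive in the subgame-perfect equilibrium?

Backward induction with Player 2 moving first.
- c1: BR = B, leader payoff -4.
- c2: BR = D, leader payoff 9.
- c3: BR = C, leader payoff 4.
Player 2's induced payoffs are -4, 9, 4, so Player 2 commits to c2. Subgame-perfect outcome: (D, c2) with payoffs (9, 9).

9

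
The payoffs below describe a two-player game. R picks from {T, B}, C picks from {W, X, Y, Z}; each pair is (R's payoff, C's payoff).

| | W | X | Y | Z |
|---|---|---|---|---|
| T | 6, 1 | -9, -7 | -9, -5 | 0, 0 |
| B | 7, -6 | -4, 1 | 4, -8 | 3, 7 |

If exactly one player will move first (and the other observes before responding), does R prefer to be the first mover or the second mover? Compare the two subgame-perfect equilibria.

If R leads: C's best replies are T→W, B→Z; R's induced payoffs 6, 3; outcome (T, W), payoffs (6, 1).
If C leads: R's best replies are W→B, X→B, Y→B, Z→B; C's induced payoffs -6, 1, -8, 7; outcome (B, Z), payoffs (3, 7).
R gets 6 moving first and 3 moving second, so R prefers to move first.

first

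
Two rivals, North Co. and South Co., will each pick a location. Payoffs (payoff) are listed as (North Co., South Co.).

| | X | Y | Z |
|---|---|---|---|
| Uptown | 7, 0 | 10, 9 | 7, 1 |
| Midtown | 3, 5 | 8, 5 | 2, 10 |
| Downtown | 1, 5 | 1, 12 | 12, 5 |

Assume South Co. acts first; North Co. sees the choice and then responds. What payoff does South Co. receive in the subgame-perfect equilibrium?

9

North Co. best-responds to each possible South Co. move:
- X → North Co. plays Uptown (best of 7, 3, 1); South Co. gets 0.
- Y → North Co. plays Uptown (best of 10, 8, 1); South Co. gets 9.
- Z → North Co. plays Downtown (best of 7, 2, 12); South Co. gets 5.
South Co.'s induced payoffs are 0, 9, 5, so South Co. commits to Y. Subgame-perfect outcome: (Uptown, Y) with payoffs (10, 9).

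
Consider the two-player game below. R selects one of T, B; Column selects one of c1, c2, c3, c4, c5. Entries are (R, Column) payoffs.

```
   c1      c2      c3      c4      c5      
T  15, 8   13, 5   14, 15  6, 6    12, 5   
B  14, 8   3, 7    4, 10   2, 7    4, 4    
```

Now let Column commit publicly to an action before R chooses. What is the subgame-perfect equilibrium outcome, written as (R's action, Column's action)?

Backward induction with Column moving first.
- c1: BR = T, leader payoff 8.
- c2: BR = T, leader payoff 5.
- c3: BR = T, leader payoff 15.
- c4: BR = T, leader payoff 6.
- c5: BR = T, leader payoff 5.
Column's induced payoffs are 8, 5, 15, 6, 5, so Column commits to c3. Subgame-perfect outcome: (T, c3) with payoffs (14, 15).

(T, c3)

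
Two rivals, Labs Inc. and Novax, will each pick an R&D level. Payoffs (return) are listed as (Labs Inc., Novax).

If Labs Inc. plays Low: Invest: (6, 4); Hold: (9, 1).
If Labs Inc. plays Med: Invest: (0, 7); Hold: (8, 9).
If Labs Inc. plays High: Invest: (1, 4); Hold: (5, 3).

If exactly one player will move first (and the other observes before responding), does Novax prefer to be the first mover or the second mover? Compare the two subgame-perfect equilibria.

second

If Labs Inc. leads: Novax's best replies are Low→Invest, Med→Hold, High→Invest; Labs Inc.'s induced payoffs 6, 8, 1; outcome (Med, Hold), payoffs (8, 9).
If Novax leads: Labs Inc.'s best replies are Invest→Low, Hold→Low; Novax's induced payoffs 4, 1; outcome (Low, Invest), payoffs (6, 4).
Novax gets 4 moving first and 9 moving second, so Novax prefers to move second.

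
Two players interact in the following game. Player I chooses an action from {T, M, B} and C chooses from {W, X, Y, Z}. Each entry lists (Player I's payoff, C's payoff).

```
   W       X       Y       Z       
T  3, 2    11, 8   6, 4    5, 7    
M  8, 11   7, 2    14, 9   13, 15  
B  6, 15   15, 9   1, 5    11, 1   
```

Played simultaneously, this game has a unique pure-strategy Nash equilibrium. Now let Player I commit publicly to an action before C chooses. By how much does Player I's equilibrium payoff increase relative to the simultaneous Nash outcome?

Backward induction with Player I moving first.
- T: C compares 2, 8, 4, 7 and picks X; Player I would get 11.
- M: C compares 11, 2, 9, 15 and picks Z; Player I would get 13.
- B: C compares 15, 9, 5, 1 and picks W; Player I would get 6.
Among 11, 13, 6, the best is 13 at M. Subgame-perfect outcome: (M, Z) with payoffs (13, 15).
Under simultaneous play:
Player I's best replies: W→M; X→B; Y→M; Z→M.
C's best replies: T→X; M→Z; B→W.
Only (M, Z) has each player best-responding; Nash payoffs (13, 15).
Player I's commitment gain: 13 − 13 = 0.

0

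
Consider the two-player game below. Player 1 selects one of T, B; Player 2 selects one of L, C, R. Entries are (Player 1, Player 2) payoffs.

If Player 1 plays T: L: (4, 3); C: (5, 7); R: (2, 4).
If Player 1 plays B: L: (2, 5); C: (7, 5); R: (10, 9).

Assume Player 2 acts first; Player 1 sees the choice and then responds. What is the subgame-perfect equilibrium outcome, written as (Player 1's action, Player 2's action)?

Solve by backward induction (Player 2 leads).
- L: BR = T, leader payoff 3.
- C: BR = B, leader payoff 5.
- R: BR = B, leader payoff 9.
Player 2's induced payoffs are 3, 5, 9, so Player 2 commits to R. Subgame-perfect outcome: (B, R) with payoffs (10, 9).

(B, R)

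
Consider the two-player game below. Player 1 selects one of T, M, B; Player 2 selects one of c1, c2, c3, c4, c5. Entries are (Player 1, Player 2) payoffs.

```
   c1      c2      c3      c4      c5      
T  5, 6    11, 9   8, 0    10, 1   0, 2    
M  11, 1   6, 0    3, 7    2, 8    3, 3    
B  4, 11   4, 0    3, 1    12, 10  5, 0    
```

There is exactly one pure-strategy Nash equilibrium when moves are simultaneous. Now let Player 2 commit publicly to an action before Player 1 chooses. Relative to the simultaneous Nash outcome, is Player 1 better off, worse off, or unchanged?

better off

Work backward from Player 1's decision.
- c1 → Player 1 plays M (best of 5, 11, 4); Player 2 gets 1.
- c2 → Player 1 plays T (best of 11, 6, 4); Player 2 gets 9.
- c3 → Player 1 plays T (best of 8, 3, 3); Player 2 gets 0.
- c4 → Player 1 plays B (best of 10, 2, 12); Player 2 gets 10.
- c5 → Player 1 plays B (best of 0, 3, 5); Player 2 gets 0.
Among 1, 9, 0, 10, 0, the best is 10 at c4. Subgame-perfect outcome: (B, c4) with payoffs (12, 10).
For the simultaneous game, intersect best replies.
Player 1's best replies: c1→M; c2→T; c3→T; c4→B; c5→B.
Player 2's best replies: T→c2; M→c4; B→c1.
Only (T, c2) has each player best-responding; Nash payoffs (11, 9).
Player 1 earns 12 sequentially versus 11 at the Nash outcome: better off.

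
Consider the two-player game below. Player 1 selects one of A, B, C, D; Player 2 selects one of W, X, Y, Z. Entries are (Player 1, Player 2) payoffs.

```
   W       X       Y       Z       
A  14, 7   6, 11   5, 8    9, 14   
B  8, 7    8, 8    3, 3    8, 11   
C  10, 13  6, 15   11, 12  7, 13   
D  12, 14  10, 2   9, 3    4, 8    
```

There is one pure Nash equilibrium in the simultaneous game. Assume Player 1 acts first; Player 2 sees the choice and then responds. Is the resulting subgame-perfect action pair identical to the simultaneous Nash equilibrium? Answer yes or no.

Work backward from Player 2's decision.
- A → Player 2 plays Z (best of 7, 11, 8, 14); Player 1 gets 9.
- B → Player 2 plays Z (best of 7, 8, 3, 11); Player 1 gets 8.
- C → Player 2 plays X (best of 13, 15, 12, 13); Player 1 gets 6.
- D → Player 2 plays W (best of 14, 2, 3, 8); Player 1 gets 12.
Player 1's induced payoffs are 9, 8, 6, 12, so Player 1 commits to D. Subgame-perfect outcome: (D, W) with payoffs (12, 14).
Under simultaneous play:
Player 1's best replies: W→A; X→D; Y→C; Z→A.
Player 2's best replies: A→Z; B→Z; C→X; D→W.
Only (A, Z) has each player best-responding; Nash payoffs (9, 14).
Sequential outcome (D, W) differs from the Nash profile (A, Z).

no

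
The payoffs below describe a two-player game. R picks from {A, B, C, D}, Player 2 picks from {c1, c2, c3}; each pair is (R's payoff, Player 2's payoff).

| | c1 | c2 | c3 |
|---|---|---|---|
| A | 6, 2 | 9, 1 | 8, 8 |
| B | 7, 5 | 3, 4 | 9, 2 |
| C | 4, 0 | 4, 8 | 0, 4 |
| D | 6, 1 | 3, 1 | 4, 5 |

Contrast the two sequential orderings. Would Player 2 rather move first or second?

If R leads: Player 2's best replies are A→c3, B→c1, C→c2, D→c3; R's induced payoffs 8, 7, 4, 4; outcome (A, c3), payoffs (8, 8).
If Player 2 leads: R's best replies are c1→B, c2→A, c3→B; Player 2's induced payoffs 5, 1, 2; outcome (B, c1), payoffs (7, 5).
Player 2 gets 5 moving first and 8 moving second, so Player 2 prefers to move second.

second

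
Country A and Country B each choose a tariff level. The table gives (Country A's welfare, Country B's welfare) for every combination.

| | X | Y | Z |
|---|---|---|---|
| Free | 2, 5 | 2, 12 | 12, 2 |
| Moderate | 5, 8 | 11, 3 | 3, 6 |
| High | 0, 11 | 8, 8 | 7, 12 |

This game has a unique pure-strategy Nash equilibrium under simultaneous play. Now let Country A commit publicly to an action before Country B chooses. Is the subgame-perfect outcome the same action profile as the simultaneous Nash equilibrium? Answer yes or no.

no

Solve by backward induction (Country A leads).
- Free: BR = Y, leader payoff 2.
- Moderate: BR = X, leader payoff 5.
- High: BR = Z, leader payoff 7.
Among 2, 5, 7, the best is 7 at High. Subgame-perfect outcome: (High, Z) with payoffs (7, 12).
Now find the simultaneous Nash equilibrium.
Country A's best replies: X→Moderate; Y→Moderate; Z→Free.
Country B's best replies: Free→Y; Moderate→X; High→Z.
The unique mutual best reply is (Moderate, X), giving (5, 8).
Sequential outcome (High, Z) differs from the Nash profile (Moderate, X).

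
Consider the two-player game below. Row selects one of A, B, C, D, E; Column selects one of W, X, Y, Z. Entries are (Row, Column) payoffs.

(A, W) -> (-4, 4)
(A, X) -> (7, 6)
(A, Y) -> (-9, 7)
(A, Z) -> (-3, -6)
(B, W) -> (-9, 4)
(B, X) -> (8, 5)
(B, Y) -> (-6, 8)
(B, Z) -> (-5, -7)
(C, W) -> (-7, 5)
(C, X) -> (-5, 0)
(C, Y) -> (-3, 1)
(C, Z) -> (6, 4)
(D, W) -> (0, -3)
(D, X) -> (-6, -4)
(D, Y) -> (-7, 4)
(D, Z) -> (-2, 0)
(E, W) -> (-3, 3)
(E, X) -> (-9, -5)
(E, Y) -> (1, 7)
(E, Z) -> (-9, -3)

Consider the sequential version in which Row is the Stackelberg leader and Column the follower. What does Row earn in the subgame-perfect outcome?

Solve by backward induction (Row leads).
- A → Column plays Y (best of 4, 6, 7, -6); Row gets -9.
- B → Column plays Y (best of 4, 5, 8, -7); Row gets -6.
- C → Column plays W (best of 5, 0, 1, 4); Row gets -7.
- D → Column plays Y (best of -3, -4, 4, 0); Row gets -7.
- E → Column plays Y (best of 3, -5, 7, -3); Row gets 1.
Maximizing over -9, -6, -7, -7, 1, Row chooses E. Subgame-perfect outcome: (E, Y) with payoffs (1, 7).

1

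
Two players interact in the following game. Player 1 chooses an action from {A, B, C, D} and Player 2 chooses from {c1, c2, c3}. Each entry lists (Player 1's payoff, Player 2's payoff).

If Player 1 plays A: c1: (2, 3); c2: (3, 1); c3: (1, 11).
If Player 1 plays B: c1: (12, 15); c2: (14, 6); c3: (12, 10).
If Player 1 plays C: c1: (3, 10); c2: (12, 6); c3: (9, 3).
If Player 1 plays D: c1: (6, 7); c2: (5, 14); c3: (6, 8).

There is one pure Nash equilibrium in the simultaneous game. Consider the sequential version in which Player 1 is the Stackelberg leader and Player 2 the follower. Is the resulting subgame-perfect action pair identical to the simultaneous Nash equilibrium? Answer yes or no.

yes

Backward induction with Player 1 moving first.
- A: BR = c3, leader payoff 1.
- B: BR = c1, leader payoff 12.
- C: BR = c1, leader payoff 3.
- D: BR = c2, leader payoff 5.
Among 1, 12, 3, 5, the best is 12 at B. Subgame-perfect outcome: (B, c1) with payoffs (12, 15).
For the simultaneous game, intersect best replies.
Player 1's best replies: c1→B; c2→B; c3→B.
Player 2's best replies: A→c3; B→c1; C→c1; D→c2.
The unique mutual best reply is (B, c1), giving (12, 15).
Sequential outcome (B, c1) coincides with the Nash profile (B, c1).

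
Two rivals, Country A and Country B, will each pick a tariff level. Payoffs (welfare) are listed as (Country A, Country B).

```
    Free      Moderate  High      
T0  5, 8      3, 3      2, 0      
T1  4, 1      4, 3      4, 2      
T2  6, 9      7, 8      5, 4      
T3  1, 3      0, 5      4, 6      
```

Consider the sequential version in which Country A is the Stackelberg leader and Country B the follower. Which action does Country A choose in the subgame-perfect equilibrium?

Work backward from Country B's decision.
- T0: Country B compares 8, 3, 0 and picks Free; Country A would get 5.
- T1: Country B compares 1, 3, 2 and picks Moderate; Country A would get 4.
- T2: Country B compares 9, 8, 4 and picks Free; Country A would get 6.
- T3: Country B compares 3, 5, 6 and picks High; Country A would get 4.
Maximizing over 5, 4, 6, 4, Country A chooses T2. Subgame-perfect outcome: (T2, Free) with payoffs (6, 9).

T2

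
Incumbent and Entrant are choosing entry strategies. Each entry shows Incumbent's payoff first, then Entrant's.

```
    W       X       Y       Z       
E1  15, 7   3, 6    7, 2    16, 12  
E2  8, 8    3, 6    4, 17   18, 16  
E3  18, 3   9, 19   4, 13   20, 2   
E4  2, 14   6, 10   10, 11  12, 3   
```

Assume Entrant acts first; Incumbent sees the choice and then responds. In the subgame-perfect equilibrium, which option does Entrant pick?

Solve by backward induction (Entrant leads).
- W: Incumbent compares 15, 8, 18, 2 and picks E3; Entrant would get 3.
- X: Incumbent compares 3, 3, 9, 6 and picks E3; Entrant would get 19.
- Y: Incumbent compares 7, 4, 4, 10 and picks E4; Entrant would get 11.
- Z: Incumbent compares 16, 18, 20, 12 and picks E3; Entrant would get 2.
Among 3, 19, 11, 2, the best is 19 at X. Subgame-perfect outcome: (E3, X) with payoffs (9, 19).

X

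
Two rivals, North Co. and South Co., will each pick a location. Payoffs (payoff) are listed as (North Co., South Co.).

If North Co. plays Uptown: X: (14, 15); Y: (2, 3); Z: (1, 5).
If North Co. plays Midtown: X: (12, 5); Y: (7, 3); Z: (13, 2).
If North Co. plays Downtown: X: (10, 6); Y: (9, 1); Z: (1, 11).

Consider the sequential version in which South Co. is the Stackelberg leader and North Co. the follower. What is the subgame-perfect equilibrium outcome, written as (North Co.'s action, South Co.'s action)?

(Uptown, X)

Work backward from North Co.'s decision.
- X: BR = Uptown, leader payoff 15.
- Y: BR = Downtown, leader payoff 1.
- Z: BR = Midtown, leader payoff 2.
Maximizing over 15, 1, 2, South Co. chooses X. Subgame-perfect outcome: (Uptown, X) with payoffs (14, 15).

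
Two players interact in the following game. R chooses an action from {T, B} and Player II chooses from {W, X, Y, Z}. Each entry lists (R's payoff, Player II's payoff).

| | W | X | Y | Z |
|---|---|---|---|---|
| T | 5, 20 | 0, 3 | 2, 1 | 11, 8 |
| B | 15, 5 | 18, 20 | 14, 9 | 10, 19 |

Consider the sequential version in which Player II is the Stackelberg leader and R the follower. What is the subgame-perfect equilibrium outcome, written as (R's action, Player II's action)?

(B, X)

Solve by backward induction (Player II leads).
- W → R plays B (best of 5, 15); Player II gets 5.
- X → R plays B (best of 0, 18); Player II gets 20.
- Y → R plays B (best of 2, 14); Player II gets 9.
- Z → R plays T (best of 11, 10); Player II gets 8.
Among 5, 20, 9, 8, the best is 20 at X. Subgame-perfect outcome: (B, X) with payoffs (18, 20).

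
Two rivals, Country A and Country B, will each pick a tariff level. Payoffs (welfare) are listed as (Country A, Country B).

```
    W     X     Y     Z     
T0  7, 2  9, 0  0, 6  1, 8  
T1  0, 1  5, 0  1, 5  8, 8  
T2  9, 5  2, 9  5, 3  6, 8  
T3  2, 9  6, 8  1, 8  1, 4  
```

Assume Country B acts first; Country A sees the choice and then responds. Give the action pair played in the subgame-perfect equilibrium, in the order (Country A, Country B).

Work backward from Country A's decision.
- W: BR = T2, leader payoff 5.
- X: BR = T0, leader payoff 0.
- Y: BR = T2, leader payoff 3.
- Z: BR = T1, leader payoff 8.
Maximizing over 5, 0, 3, 8, Country B chooses Z. Subgame-perfect outcome: (T1, Z) with payoffs (8, 8).

(T1, Z)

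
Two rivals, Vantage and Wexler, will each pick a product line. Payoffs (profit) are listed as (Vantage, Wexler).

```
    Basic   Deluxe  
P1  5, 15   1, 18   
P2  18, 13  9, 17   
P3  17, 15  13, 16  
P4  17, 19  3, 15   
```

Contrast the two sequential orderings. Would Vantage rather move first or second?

If Vantage leads: Wexler's best replies are P1→Deluxe, P2→Deluxe, P3→Deluxe, P4→Basic; Vantage's induced payoffs 1, 9, 13, 17; outcome (P4, Basic), payoffs (17, 19).
If Wexler leads: Vantage's best replies are Basic→P2, Deluxe→P3; Wexler's induced payoffs 13, 16; outcome (P3, Deluxe), payoffs (13, 16).
Vantage gets 17 moving first and 13 moving second, so Vantage prefers to move first.

first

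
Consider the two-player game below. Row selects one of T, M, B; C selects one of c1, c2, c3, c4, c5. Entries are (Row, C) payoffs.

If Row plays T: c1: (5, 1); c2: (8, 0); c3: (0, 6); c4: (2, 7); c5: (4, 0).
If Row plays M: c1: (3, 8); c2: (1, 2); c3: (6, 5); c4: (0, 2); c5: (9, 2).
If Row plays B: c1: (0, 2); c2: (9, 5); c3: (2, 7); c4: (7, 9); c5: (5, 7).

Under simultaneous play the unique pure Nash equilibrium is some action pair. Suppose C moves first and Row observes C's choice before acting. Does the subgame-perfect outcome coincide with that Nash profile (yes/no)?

yes

Solve by backward induction (C leads).
- c1: BR = T, leader payoff 1.
- c2: BR = B, leader payoff 5.
- c3: BR = M, leader payoff 5.
- c4: BR = B, leader payoff 9.
- c5: BR = M, leader payoff 2.
C's induced payoffs are 1, 5, 5, 9, 2, so C commits to c4. Subgame-perfect outcome: (B, c4) with payoffs (7, 9).
Under simultaneous play:
Row's best replies: c1→T; c2→B; c3→M; c4→B; c5→M.
C's best replies: T→c4; M→c1; B→c4.
The unique mutual best reply is (B, c4), giving (7, 9).
Sequential outcome (B, c4) coincides with the Nash profile (B, c4).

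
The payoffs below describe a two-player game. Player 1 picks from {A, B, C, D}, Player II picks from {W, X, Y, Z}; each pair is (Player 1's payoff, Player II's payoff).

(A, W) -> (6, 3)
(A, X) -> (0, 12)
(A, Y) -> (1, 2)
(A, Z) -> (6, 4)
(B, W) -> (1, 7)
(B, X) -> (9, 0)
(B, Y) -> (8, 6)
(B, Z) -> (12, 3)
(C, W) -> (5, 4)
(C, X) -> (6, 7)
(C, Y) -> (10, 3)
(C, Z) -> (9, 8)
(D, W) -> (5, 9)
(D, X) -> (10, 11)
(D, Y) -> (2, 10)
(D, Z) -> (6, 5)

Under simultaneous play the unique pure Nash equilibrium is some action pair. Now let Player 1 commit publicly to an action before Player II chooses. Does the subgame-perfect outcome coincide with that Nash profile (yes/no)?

Player II best-responds to each possible Player 1 move:
- A: Player II compares 3, 12, 2, 4 and picks X; Player 1 would get 0.
- B: Player II compares 7, 0, 6, 3 and picks W; Player 1 would get 1.
- C: Player II compares 4, 7, 3, 8 and picks Z; Player 1 would get 9.
- D: Player II compares 9, 11, 10, 5 and picks X; Player 1 would get 10.
Maximizing over 0, 1, 9, 10, Player 1 chooses D. Subgame-perfect outcome: (D, X) with payoffs (10, 11).
Now find the simultaneous Nash equilibrium.
Player 1's best replies: W→A; X→D; Y→C; Z→B.
Player II's best replies: A→X; B→W; C→Z; D→X.
Only (D, X) has each player best-responding; Nash payoffs (10, 11).
Sequential outcome (D, X) coincides with the Nash profile (D, X).

yes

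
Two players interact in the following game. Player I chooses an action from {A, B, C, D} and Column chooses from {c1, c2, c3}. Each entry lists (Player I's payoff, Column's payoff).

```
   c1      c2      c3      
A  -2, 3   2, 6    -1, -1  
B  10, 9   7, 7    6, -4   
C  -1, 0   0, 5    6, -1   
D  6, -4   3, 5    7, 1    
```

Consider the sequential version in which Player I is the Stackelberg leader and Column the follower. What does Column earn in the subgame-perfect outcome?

9

Solve by backward induction (Player I leads).
- A: BR = c2, leader payoff 2.
- B: BR = c1, leader payoff 10.
- C: BR = c2, leader payoff 0.
- D: BR = c2, leader payoff 3.
Player I's induced payoffs are 2, 10, 0, 3, so Player I commits to B. Subgame-perfect outcome: (B, c1) with payoffs (10, 9).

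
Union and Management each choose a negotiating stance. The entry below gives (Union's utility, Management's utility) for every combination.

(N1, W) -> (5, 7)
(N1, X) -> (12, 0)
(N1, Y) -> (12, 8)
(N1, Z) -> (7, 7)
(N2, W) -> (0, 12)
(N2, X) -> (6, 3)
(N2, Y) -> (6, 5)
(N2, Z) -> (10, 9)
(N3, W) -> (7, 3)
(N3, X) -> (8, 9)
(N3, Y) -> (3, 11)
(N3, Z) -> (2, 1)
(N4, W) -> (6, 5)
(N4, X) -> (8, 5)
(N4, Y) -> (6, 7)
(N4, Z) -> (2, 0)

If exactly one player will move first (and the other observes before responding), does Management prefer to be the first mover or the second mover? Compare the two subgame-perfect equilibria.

first

If Union leads: Management's best replies are N1→Y, N2→W, N3→Y, N4→Y; Union's induced payoffs 12, 0, 3, 6; outcome (N1, Y), payoffs (12, 8).
If Management leads: Union's best replies are W→N3, X→N1, Y→N1, Z→N2; Management's induced payoffs 3, 0, 8, 9; outcome (N2, Z), payoffs (10, 9).
Management gets 9 moving first and 8 moving second, so Management prefers to move first.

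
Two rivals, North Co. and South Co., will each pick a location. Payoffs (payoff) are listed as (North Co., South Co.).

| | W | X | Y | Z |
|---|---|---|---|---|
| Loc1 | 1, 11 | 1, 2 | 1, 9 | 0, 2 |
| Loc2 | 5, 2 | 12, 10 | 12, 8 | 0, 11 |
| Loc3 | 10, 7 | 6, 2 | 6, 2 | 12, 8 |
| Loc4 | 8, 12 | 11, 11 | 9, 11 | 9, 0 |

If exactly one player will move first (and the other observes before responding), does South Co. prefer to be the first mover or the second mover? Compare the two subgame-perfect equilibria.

If North Co. leads: South Co.'s best replies are Loc1→W, Loc2→Z, Loc3→Z, Loc4→W; North Co.'s induced payoffs 1, 0, 12, 8; outcome (Loc3, Z), payoffs (12, 8).
If South Co. leads: North Co.'s best replies are W→Loc3, X→Loc2, Y→Loc2, Z→Loc3; South Co.'s induced payoffs 7, 10, 8, 8; outcome (Loc2, X), payoffs (12, 10).
South Co. gets 10 moving first and 8 moving second, so South Co. prefers to move first.

first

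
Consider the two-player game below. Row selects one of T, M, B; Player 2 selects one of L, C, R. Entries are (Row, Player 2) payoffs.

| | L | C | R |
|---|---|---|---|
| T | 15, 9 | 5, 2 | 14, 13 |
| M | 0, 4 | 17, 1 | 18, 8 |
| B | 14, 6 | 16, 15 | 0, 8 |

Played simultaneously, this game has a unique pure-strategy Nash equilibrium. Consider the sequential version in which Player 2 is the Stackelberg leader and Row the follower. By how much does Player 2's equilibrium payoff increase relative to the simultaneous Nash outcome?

Backward induction with Player 2 moving first.
- L → Row plays T (best of 15, 0, 14); Player 2 gets 9.
- C → Row plays M (best of 5, 17, 16); Player 2 gets 1.
- R → Row plays M (best of 14, 18, 0); Player 2 gets 8.
Player 2's induced payoffs are 9, 1, 8, so Player 2 commits to L. Subgame-perfect outcome: (T, L) with payoffs (15, 9).
Under simultaneous play:
Row's best replies: L→T; C→M; R→M.
Player 2's best replies: T→R; M→R; B→C.
The unique mutual best reply is (M, R), giving (18, 8).
Player 2's commitment gain: 9 − 8 = 1.

1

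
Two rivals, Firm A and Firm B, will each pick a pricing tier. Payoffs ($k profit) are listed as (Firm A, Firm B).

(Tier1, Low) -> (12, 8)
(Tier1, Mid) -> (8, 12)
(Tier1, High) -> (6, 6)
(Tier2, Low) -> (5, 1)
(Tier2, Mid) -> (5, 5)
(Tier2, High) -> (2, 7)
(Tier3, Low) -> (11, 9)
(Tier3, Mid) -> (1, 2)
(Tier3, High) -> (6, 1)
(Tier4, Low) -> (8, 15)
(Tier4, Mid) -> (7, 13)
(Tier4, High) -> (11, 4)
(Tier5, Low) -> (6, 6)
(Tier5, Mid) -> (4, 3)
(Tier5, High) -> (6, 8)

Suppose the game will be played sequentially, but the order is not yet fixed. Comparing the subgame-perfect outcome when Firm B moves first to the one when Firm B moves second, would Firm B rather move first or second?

If Firm A leads: Firm B's best replies are Tier1→Mid, Tier2→High, Tier3→Low, Tier4→Low, Tier5→High; Firm A's induced payoffs 8, 2, 11, 8, 6; outcome (Tier3, Low), payoffs (11, 9).
If Firm B leads: Firm A's best replies are Low→Tier1, Mid→Tier1, High→Tier4; Firm B's induced payoffs 8, 12, 4; outcome (Tier1, Mid), payoffs (8, 12).
Firm B gets 12 moving first and 9 moving second, so Firm B prefers to move first.

first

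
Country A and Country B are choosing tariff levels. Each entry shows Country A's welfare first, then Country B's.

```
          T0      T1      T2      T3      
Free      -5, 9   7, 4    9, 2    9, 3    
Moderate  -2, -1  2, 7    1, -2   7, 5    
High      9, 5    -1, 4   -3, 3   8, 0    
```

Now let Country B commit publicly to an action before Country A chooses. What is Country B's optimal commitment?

Country A best-responds to each possible Country B move:
- T0 → Country A plays High (best of -5, -2, 9); Country B gets 5.
- T1 → Country A plays Free (best of 7, 2, -1); Country B gets 4.
- T2 → Country A plays Free (best of 9, 1, -3); Country B gets 2.
- T3 → Country A plays Free (best of 9, 7, 8); Country B gets 3.
Country B's induced payoffs are 5, 4, 2, 3, so Country B commits to T0. Subgame-perfect outcome: (High, T0) with payoffs (9, 5).

T0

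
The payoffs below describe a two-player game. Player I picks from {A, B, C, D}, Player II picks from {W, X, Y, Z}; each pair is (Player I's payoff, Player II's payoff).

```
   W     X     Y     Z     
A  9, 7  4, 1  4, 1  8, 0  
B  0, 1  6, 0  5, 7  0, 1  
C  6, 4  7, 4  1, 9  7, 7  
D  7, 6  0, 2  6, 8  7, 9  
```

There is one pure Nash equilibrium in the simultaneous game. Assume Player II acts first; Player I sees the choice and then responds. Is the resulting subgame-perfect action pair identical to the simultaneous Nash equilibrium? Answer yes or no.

no

Player I best-responds to each possible Player II move:
- W: Player I compares 9, 0, 6, 7 and picks A; Player II would get 7.
- X: Player I compares 4, 6, 7, 0 and picks C; Player II would get 4.
- Y: Player I compares 4, 5, 1, 6 and picks D; Player II would get 8.
- Z: Player I compares 8, 0, 7, 7 and picks A; Player II would get 0.
Among 7, 4, 8, 0, the best is 8 at Y. Subgame-perfect outcome: (D, Y) with payoffs (6, 8).
Under simultaneous play:
Player I's best replies: W→A; X→C; Y→D; Z→A.
Player II's best replies: A→W; B→Y; C→Y; D→Z.
Only (A, W) has each player best-responding; Nash payoffs (9, 7).
Sequential outcome (D, Y) differs from the Nash profile (A, W).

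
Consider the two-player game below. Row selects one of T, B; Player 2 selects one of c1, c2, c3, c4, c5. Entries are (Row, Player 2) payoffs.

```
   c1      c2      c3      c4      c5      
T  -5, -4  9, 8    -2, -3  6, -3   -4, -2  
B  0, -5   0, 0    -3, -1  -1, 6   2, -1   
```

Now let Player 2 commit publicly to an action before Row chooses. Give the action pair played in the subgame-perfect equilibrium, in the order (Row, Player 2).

Backward induction with Player 2 moving first.
- c1 → Row plays B (best of -5, 0); Player 2 gets -5.
- c2 → Row plays T (best of 9, 0); Player 2 gets 8.
- c3 → Row plays T (best of -2, -3); Player 2 gets -3.
- c4 → Row plays T (best of 6, -1); Player 2 gets -3.
- c5 → Row plays B (best of -4, 2); Player 2 gets -1.
Player 2's induced payoffs are -5, 8, -3, -3, -1, so Player 2 commits to c2. Subgame-perfect outcome: (T, c2) with payoffs (9, 8).

(T, c2)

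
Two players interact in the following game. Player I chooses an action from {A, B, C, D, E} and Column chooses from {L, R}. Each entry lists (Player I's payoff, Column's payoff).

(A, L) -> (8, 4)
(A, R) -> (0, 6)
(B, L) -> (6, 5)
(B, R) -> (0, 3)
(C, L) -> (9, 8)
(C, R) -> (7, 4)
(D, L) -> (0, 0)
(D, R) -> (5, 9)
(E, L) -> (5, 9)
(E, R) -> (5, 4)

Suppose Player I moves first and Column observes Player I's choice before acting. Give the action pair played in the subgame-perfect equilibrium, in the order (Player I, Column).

Backward induction with Player I moving first.
- A → Column plays R (best of 4, 6); Player I gets 0.
- B → Column plays L (best of 5, 3); Player I gets 6.
- C → Column plays L (best of 8, 4); Player I gets 9.
- D → Column plays R (best of 0, 9); Player I gets 5.
- E → Column plays L (best of 9, 4); Player I gets 5.
Among 0, 6, 9, 5, 5, the best is 9 at C. Subgame-perfect outcome: (C, L) with payoffs (9, 8).

(C, L)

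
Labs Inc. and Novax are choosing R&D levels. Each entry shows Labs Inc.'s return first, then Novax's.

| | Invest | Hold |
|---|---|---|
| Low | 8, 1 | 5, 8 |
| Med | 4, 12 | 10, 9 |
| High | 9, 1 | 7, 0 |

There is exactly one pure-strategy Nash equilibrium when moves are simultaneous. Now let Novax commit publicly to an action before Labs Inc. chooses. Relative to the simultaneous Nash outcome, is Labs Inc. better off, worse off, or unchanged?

better off

Labs Inc. best-responds to each possible Novax move:
- Invest: Labs Inc. compares 8, 4, 9 and picks High; Novax would get 1.
- Hold: Labs Inc. compares 5, 10, 7 and picks Med; Novax would get 9.
Maximizing over 1, 9, Novax chooses Hold. Subgame-perfect outcome: (Med, Hold) with payoffs (10, 9).
For the simultaneous game, intersect best replies.
Labs Inc.'s best replies: Invest→High; Hold→Med.
Novax's best replies: Low→Hold; Med→Invest; High→Invest.
The unique mutual best reply is (High, Invest), giving (9, 1).
Labs Inc. earns 10 sequentially versus 9 at the Nash outcome: better off.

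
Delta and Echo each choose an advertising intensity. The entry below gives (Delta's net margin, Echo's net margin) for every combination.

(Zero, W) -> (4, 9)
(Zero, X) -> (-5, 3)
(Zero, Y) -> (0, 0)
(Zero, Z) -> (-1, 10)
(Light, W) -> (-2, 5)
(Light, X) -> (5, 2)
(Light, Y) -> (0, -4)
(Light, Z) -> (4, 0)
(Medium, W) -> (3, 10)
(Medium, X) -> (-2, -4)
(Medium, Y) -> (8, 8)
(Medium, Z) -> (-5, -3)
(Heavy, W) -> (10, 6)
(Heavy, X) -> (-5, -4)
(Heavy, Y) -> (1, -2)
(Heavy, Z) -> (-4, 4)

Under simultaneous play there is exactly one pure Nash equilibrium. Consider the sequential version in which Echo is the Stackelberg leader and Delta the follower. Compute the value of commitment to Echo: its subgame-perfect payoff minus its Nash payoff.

Backward induction with Echo moving first.
- W: Delta compares 4, -2, 3, 10 and picks Heavy; Echo would get 6.
- X: Delta compares -5, 5, -2, -5 and picks Light; Echo would get 2.
- Y: Delta compares 0, 0, 8, 1 and picks Medium; Echo would get 8.
- Z: Delta compares -1, 4, -5, -4 and picks Light; Echo would get 0.
Maximizing over 6, 2, 8, 0, Echo chooses Y. Subgame-perfect outcome: (Medium, Y) with payoffs (8, 8).
For the simultaneous game, intersect best replies.
Delta's best replies: W→Heavy; X→Light; Y→Medium; Z→Light.
Echo's best replies: Zero→Z; Light→W; Medium→W; Heavy→W.
The unique mutual best reply is (Heavy, W), giving (10, 6).
Echo's commitment gain: 8 − 6 = 2.

2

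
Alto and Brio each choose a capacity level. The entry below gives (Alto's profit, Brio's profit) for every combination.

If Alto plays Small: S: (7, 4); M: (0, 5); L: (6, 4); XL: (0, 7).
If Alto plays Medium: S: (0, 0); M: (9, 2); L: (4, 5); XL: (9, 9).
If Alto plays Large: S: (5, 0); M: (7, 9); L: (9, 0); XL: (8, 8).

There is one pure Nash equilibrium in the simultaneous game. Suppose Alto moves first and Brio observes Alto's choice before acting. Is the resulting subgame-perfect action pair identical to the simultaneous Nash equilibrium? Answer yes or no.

Work backward from Brio's decision.
- Small: Brio compares 4, 5, 4, 7 and picks XL; Alto would get 0.
- Medium: Brio compares 0, 2, 5, 9 and picks XL; Alto would get 9.
- Large: Brio compares 0, 9, 0, 8 and picks M; Alto would get 7.
Maximizing over 0, 9, 7, Alto chooses Medium. Subgame-perfect outcome: (Medium, XL) with payoffs (9, 9).
Under simultaneous play:
Alto's best replies: S→Small; M→Medium; L→Large; XL→Medium.
Brio's best replies: Small→XL; Medium→XL; Large→M.
The unique mutual best reply is (Medium, XL), giving (9, 9).
Sequential outcome (Medium, XL) coincides with the Nash profile (Medium, XL).

yes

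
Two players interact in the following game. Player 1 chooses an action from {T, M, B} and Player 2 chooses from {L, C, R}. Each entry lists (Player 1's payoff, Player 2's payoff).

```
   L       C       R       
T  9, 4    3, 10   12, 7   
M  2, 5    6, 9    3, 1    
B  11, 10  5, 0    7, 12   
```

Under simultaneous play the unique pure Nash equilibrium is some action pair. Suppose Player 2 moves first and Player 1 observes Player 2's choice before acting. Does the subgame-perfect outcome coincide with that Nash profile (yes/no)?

no

Work backward from Player 1's decision.
- L: Player 1 compares 9, 2, 11 and picks B; Player 2 would get 10.
- C: Player 1 compares 3, 6, 5 and picks M; Player 2 would get 9.
- R: Player 1 compares 12, 3, 7 and picks T; Player 2 would get 7.
Among 10, 9, 7, the best is 10 at L. Subgame-perfect outcome: (B, L) with payoffs (11, 10).
Now find the simultaneous Nash equilibrium.
Player 1's best replies: L→B; C→M; R→T.
Player 2's best replies: T→C; M→C; B→R.
The unique mutual best reply is (M, C), giving (6, 9).
Sequential outcome (B, L) differs from the Nash profile (M, C).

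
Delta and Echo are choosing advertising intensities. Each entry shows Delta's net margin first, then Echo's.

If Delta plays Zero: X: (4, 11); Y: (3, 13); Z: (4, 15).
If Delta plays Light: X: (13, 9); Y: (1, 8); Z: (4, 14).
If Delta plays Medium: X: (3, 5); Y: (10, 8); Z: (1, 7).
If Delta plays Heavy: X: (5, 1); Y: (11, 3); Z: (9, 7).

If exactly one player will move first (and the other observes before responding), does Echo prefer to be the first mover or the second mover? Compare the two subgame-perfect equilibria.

If Delta leads: Echo's best replies are Zero→Z, Light→Z, Medium→Y, Heavy→Z; Delta's induced payoffs 4, 4, 10, 9; outcome (Medium, Y), payoffs (10, 8).
If Echo leads: Delta's best replies are X→Light, Y→Heavy, Z→Heavy; Echo's induced payoffs 9, 3, 7; outcome (Light, X), payoffs (13, 9).
Echo gets 9 moving first and 8 moving second, so Echo prefers to move first.

first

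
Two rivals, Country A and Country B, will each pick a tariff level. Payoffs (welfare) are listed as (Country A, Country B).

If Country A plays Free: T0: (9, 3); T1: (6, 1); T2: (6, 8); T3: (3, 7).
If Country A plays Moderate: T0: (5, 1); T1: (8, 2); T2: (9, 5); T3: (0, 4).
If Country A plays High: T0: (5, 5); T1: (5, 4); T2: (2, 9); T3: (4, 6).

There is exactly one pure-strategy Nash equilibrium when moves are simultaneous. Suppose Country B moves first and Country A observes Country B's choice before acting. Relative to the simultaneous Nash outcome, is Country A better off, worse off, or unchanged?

Solve by backward induction (Country B leads).
- T0: BR = Free, leader payoff 3.
- T1: BR = Moderate, leader payoff 2.
- T2: BR = Moderate, leader payoff 5.
- T3: BR = High, leader payoff 6.
Country B's induced payoffs are 3, 2, 5, 6, so Country B commits to T3. Subgame-perfect outcome: (High, T3) with payoffs (4, 6).
Now find the simultaneous Nash equilibrium.
Country A's best replies: T0→Free; T1→Moderate; T2→Moderate; T3→High.
Country B's best replies: Free→T2; Moderate→T2; High→T2.
Only (Moderate, T2) has each player best-responding; Nash payoffs (9, 5).
Country A earns 4 sequentially versus 9 at the Nash outcome: worse off.

worse off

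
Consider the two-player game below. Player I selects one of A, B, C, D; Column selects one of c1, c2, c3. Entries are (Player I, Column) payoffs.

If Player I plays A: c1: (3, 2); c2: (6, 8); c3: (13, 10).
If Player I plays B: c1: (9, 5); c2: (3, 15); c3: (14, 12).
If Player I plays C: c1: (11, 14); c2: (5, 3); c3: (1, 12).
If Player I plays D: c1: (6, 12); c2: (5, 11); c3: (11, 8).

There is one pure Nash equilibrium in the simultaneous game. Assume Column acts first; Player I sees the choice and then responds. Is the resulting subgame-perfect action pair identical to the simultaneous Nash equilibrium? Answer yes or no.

yes

Work backward from Player I's decision.
- c1: Player I compares 3, 9, 11, 6 and picks C; Column would get 14.
- c2: Player I compares 6, 3, 5, 5 and picks A; Column would get 8.
- c3: Player I compares 13, 14, 1, 11 and picks B; Column would get 12.
Maximizing over 14, 8, 12, Column chooses c1. Subgame-perfect outcome: (C, c1) with payoffs (11, 14).
For the simultaneous game, intersect best replies.
Player I's best replies: c1→C; c2→A; c3→B.
Column's best replies: A→c3; B→c2; C→c1; D→c1.
The unique mutual best reply is (C, c1), giving (11, 14).
Sequential outcome (C, c1) coincides with the Nash profile (C, c1).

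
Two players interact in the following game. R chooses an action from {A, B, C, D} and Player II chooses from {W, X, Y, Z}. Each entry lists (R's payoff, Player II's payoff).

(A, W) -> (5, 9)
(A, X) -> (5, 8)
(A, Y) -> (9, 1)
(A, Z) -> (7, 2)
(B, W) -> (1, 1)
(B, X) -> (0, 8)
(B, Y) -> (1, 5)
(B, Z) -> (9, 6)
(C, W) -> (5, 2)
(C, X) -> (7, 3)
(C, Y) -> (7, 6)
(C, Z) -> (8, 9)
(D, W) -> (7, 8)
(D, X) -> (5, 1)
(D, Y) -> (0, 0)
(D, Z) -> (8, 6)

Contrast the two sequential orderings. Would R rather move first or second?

first

If R leads: Player II's best replies are A→W, B→X, C→Z, D→W; R's induced payoffs 5, 0, 8, 7; outcome (C, Z), payoffs (8, 9).
If Player II leads: R's best replies are W→D, X→C, Y→A, Z→B; Player II's induced payoffs 8, 3, 1, 6; outcome (D, W), payoffs (7, 8).
R gets 8 moving first and 7 moving second, so R prefers to move first.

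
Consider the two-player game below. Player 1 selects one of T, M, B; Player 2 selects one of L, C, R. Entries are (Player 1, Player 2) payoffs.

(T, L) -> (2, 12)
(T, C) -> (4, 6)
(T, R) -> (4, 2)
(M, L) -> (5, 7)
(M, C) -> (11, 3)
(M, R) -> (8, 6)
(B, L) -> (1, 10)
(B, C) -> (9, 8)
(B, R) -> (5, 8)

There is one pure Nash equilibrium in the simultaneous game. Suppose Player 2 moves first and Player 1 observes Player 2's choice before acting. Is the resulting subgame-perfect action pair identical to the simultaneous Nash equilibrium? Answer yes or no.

yes

Backward induction with Player 2 moving first.
- L → Player 1 plays M (best of 2, 5, 1); Player 2 gets 7.
- C → Player 1 plays M (best of 4, 11, 9); Player 2 gets 3.
- R → Player 1 plays M (best of 4, 8, 5); Player 2 gets 6.
Among 7, 3, 6, the best is 7 at L. Subgame-perfect outcome: (M, L) with payoffs (5, 7).
For the simultaneous game, intersect best replies.
Player 1's best replies: L→M; C→M; R→M.
Player 2's best replies: T→L; M→L; B→L.
The unique mutual best reply is (M, L), giving (5, 7).
Sequential outcome (M, L) coincides with the Nash profile (M, L).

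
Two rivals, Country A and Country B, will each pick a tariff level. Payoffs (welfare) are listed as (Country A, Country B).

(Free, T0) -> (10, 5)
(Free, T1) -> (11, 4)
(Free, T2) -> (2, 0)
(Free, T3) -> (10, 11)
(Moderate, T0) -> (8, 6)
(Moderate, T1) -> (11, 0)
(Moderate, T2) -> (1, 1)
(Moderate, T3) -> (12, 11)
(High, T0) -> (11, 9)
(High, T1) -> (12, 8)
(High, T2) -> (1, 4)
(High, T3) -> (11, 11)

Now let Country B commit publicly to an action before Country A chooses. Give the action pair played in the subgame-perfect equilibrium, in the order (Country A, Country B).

(Moderate, T3)

Solve by backward induction (Country B leads).
- T0: BR = High, leader payoff 9.
- T1: BR = High, leader payoff 8.
- T2: BR = Free, leader payoff 0.
- T3: BR = Moderate, leader payoff 11.
Among 9, 8, 0, 11, the best is 11 at T3. Subgame-perfect outcome: (Moderate, T3) with payoffs (12, 11).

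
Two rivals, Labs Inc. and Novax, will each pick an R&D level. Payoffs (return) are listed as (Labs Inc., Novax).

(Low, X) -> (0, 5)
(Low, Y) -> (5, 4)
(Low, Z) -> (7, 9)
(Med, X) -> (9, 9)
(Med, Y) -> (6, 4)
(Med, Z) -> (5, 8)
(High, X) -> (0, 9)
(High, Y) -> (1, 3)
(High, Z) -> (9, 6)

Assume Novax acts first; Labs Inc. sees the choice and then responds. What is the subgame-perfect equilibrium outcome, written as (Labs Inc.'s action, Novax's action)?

(Med, X)

Labs Inc. best-responds to each possible Novax move:
- X: BR = Med, leader payoff 9.
- Y: BR = Med, leader payoff 4.
- Z: BR = High, leader payoff 6.
Novax's induced payoffs are 9, 4, 6, so Novax commits to X. Subgame-perfect outcome: (Med, X) with payoffs (9, 9).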